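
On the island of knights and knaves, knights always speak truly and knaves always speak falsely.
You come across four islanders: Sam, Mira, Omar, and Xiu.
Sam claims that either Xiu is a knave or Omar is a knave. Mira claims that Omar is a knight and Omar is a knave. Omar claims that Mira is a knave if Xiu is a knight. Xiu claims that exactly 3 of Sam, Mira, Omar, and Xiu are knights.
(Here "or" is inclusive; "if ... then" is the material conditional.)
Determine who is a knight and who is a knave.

Knights: Sam and Omar. Knaves: Mira and Xiu.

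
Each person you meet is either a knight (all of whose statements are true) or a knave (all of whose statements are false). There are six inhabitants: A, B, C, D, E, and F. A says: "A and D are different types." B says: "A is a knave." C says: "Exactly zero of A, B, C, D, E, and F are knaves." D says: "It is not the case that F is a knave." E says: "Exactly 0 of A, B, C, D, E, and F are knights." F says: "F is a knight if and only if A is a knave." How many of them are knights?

1

The unique consistent assignment is A=knave, B=knight, C=knave, D=knave, E=knave, F=knave.
That has 1 knight.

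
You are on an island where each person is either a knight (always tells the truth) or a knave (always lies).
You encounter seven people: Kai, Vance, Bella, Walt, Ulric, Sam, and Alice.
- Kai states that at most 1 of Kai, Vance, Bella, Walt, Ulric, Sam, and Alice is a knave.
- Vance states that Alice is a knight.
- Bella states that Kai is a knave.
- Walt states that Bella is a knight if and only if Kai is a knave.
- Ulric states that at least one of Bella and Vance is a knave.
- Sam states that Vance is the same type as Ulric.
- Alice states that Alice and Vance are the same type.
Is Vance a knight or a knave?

Consistent assignments: {Kai=knight, Vance=knight, Bella=knave, Walt=knight, Ulric=knight, Sam=knight, Alice=knight}; {Kai=knave, Vance=knight, Bella=knight, Walt=knight, Ulric=knave, Sam=knave, Alice=knight}
In every consistent assignment, Vance is a knight.

Vance is a knight.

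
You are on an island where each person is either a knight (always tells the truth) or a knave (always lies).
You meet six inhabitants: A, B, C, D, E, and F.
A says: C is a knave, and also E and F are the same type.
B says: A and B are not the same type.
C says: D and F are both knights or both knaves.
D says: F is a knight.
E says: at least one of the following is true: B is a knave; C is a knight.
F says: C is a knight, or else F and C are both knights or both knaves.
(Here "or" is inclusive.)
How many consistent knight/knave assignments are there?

2

Consistent assignments:
  A=knave, B=knight, C=knight, D=knight, E=knight, F=knight
  A=knave, B=knave, C=knight, D=knight, E=knight, F=knight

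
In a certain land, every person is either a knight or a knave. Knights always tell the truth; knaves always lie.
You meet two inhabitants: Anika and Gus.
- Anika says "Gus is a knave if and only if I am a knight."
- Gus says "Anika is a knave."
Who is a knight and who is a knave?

Suppose Anika is a knave. Then Anika's statement "Gus is a knave if and only if I am a knight" would have to be false. Checking the 2 ways to assign the others, none is consistent with every speaker.
(For instance, with Gus=knave, Gus's claim "Anika is a knave" comes out true where it would need to be false.)
So Anika must be a knight, making "Gus is a knave if and only if I am a knight" true. Taking Anika=knight, Gus=knave, each remaining statement checks out:
  Gus (knave): "Anika is a knave" — false. ✓
This is the unique consistent assignment.

Anika is a knight and Gus is a knave.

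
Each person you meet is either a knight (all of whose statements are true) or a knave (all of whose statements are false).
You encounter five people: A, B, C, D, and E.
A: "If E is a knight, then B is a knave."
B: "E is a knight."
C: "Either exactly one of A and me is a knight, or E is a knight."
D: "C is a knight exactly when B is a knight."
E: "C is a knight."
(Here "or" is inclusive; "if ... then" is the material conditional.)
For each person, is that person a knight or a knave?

A is a knave, B is a knight, C is a knight, D is a knight, and E is a knight.

A is a knave, so "if E is a knight, then B is a knave" must be False — and it is.
Since B is a knight, "E is a knight" needs to be True, which holds.
C is a knight, so "either exactly one of A and me is a knight, or E is a knight" must be True — and it is.
D is a knight; "C is a knight exactly when B is a knight" is True, as required.
E is a knight; "C is a knight" is True, as required.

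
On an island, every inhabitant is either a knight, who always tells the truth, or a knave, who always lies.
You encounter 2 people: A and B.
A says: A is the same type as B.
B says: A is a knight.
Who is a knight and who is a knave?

Knights: A and B. Knaves: none.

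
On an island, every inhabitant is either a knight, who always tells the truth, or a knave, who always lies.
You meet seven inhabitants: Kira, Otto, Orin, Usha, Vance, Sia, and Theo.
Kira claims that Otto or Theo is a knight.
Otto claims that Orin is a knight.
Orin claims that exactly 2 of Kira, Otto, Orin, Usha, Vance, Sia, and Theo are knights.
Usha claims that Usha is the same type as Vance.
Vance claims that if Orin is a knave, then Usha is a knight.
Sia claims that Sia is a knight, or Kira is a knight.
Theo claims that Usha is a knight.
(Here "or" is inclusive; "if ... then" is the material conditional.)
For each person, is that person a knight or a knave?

Knights: Kira, Usha, Vance, Sia, and Theo. Knaves: Otto and Orin.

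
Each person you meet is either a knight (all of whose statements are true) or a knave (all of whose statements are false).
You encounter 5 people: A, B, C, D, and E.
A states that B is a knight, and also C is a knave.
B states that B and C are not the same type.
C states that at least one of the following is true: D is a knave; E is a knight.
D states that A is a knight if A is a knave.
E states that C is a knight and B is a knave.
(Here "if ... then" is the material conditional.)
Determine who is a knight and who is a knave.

Knights: A, B, and D. Knaves: C and E.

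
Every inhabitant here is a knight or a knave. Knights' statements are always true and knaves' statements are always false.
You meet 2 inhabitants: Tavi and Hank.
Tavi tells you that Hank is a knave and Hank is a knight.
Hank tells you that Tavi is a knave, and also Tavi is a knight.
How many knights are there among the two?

The unique consistent assignment is Tavi=knave, Hank=knave.
That has 0 knights.

0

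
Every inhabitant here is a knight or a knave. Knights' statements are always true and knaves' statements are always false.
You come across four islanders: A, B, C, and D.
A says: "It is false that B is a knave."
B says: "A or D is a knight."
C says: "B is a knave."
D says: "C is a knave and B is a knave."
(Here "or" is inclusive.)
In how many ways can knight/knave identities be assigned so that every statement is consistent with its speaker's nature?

2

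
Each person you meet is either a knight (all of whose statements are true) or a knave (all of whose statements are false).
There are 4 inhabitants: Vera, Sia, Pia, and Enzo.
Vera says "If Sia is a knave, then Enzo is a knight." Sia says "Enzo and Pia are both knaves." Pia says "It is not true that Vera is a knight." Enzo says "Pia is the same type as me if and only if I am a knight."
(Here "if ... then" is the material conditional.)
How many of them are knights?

2

The unique consistent assignment is Vera=knight, Sia=knight, Pia=knave, Enzo=knave.
That has 2 knights.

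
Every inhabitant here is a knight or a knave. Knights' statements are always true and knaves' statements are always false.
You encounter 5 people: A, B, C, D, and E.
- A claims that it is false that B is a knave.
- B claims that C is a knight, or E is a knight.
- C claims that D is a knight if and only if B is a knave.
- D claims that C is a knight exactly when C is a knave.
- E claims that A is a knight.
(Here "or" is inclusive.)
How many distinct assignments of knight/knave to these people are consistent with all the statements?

2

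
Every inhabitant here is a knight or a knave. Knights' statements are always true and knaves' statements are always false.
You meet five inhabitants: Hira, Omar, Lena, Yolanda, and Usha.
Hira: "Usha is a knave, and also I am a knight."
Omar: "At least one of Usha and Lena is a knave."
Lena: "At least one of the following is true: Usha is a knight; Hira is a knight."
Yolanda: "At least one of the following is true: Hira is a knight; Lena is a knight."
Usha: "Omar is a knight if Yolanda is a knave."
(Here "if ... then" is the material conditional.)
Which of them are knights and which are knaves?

Suppose Hira is a knight. Then Hira's statement "Usha is a knave, and also I am a knight" would have to be true. Checking the 16 ways to assign the others, none is consistent with every speaker.
(For instance, with Omar=knave, Lena=knight, Yolanda=knight, Usha=knight, Hira's claim "Usha is a knave, and also I am a knight" comes out false where it would need to be true.)
So Hira must be a knave, making "Usha is a knave, and also I am a knight" false. Taking Hira=knave, Omar=knave, Lena=knight, Yolanda=knight, Usha=knight, each remaining statement checks out:
  Omar (knave): "at least one of Usha and Lena is a knave" — false. ✓
  Lena (knight): "at least one of the following is true: Usha is a knight; Hira is a knight" — true. ✓
  Yolanda (knight): "at least one of the following is true: Hira is a knight; Lena is a knight" — true. ✓
  Usha (knight): "Omar is a knight if Yolanda is a knave" — true. ✓
This is the unique consistent assignment.

Hira is a knave, Omar is a knave, Lena is a knight, Yolanda is a knight, and Usha is a knight.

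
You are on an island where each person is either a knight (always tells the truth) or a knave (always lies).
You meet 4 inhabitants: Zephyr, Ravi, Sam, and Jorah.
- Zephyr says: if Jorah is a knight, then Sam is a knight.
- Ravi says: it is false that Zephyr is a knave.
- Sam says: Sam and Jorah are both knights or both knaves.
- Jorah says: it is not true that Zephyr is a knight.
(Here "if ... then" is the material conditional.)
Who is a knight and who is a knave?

Since Zephyr is a knave, "if Jorah is a knight, then Sam is a knight" needs to be False, which holds.
Ravi is a knave, and the claim "it is false that Zephyr is a knave" is indeed False.
Sam is a knave, so "Sam and Jorah are both knights or both knaves" must be False — and it is.
Since Jorah is a knight, "it is not true that Zephyr is a knight" needs to be true, which holds.

Zephyr is a knave, Ravi is a knave, Sam is a knave, and Jorah is a knight.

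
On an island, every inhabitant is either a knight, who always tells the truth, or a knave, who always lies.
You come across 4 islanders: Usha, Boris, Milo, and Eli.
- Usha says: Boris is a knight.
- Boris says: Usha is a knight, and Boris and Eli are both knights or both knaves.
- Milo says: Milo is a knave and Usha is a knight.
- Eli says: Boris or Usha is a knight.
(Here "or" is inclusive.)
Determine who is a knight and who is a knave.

Knights: none. Knaves: Usha, Boris, Milo, and Eli.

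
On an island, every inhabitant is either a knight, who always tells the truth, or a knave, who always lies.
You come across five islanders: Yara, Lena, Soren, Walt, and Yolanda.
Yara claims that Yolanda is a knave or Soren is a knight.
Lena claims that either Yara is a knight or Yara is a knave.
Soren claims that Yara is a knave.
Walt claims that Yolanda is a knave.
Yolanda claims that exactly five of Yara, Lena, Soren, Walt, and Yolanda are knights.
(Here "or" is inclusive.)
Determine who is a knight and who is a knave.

Suppose Yara is a knave. Then Yara's statement "Yolanda is a knave or Soren is a knight" would have to be false. Checking the 16 ways to assign the others, none is consistent with every speaker.
(For instance, with Lena=knight, Soren=knave, Walt=knight, Yolanda=knave, Yara's claim "Yolanda is a knave or Soren is a knight" comes out true where it would need to be false.)
So Yara must be a knight, making "Yolanda is a knave or Soren is a knight" true. Taking Yara=knight, Lena=knight, Soren=knave, Walt=knight, Yolanda=knave, each remaining statement checks out:
  Lena (knight): "either Yara is a knight or Yara is a knave" — true. ✓
  Soren (knave): "Yara is a knave" — false. ✓
  Walt (knight): "Yolanda is a knave" — true. ✓
  Yolanda (knave): "exactly five of Yara, Lena, Soren, Walt, and Yolanda are knights" — false. ✓
This is the unique consistent assignment.

Knights: Yara, Lena, and Walt. Knaves: Soren and Yolanda.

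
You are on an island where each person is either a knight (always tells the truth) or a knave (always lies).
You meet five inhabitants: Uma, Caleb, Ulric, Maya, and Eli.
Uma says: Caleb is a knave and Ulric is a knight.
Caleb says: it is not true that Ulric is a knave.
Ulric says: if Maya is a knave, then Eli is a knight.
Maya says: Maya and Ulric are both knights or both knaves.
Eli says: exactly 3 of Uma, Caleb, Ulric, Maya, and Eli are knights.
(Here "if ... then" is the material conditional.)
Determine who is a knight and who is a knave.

Knights: Caleb, Ulric, and Eli. Knaves: Uma and Maya.

Uma is a knave; "Caleb is a knave and Ulric is a knight" is False, as required.
Since Caleb is a knight, "it is not true that Ulric is a knave" needs to be True, which holds.
Ulric is a knight, and the claim "if Maya is a knave, then Eli is a knight" is indeed True.
As a knave, Maya's statement "Maya and Ulric are both knights or both knaves" should be False; it is.
Since Eli is a knight, "exactly 3 of Uma, Caleb, Ulric, Maya, and Eli are knights" needs to be True, which holds.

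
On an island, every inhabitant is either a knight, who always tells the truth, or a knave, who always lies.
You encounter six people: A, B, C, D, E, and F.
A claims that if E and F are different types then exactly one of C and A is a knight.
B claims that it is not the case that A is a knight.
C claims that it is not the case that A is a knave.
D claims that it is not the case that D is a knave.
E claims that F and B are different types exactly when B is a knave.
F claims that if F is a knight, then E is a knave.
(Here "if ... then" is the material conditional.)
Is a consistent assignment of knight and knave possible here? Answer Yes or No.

Checking all 64 assignments, each has at least one speaker whose statement's truth value contradicts their type.

No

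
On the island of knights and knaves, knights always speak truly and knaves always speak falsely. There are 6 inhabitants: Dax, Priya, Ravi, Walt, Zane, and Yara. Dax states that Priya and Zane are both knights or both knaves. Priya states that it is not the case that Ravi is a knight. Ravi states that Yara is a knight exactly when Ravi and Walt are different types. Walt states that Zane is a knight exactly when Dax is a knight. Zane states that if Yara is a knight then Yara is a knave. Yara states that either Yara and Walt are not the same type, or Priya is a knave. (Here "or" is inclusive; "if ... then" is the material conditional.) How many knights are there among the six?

The unique consistent assignment is Dax=knight, Priya=knave, Ravi=knight, Walt=knave, Zane=knave, Yara=knight.
That has 3 knights.

3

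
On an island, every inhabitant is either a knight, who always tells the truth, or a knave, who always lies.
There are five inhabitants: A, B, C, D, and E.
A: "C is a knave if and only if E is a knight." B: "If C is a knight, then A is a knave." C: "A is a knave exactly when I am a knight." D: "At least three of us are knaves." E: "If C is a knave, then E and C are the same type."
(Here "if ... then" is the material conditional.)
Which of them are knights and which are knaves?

Knights: B, C, and E. Knaves: A and D.

A is a knave, and the claim "C is a knave if and only if E is a knight" is indeed false.
B (knight): "if C is a knight, then A is a knave" — True. ✓
C is a knight, and the claim "A is a knave exactly when I am a knight" is indeed True.
D is a knave, and the claim "at least three of us are knaves" is indeed false.
E is a knight, and the claim "if C is a knave, then E and C are the same type" is indeed True.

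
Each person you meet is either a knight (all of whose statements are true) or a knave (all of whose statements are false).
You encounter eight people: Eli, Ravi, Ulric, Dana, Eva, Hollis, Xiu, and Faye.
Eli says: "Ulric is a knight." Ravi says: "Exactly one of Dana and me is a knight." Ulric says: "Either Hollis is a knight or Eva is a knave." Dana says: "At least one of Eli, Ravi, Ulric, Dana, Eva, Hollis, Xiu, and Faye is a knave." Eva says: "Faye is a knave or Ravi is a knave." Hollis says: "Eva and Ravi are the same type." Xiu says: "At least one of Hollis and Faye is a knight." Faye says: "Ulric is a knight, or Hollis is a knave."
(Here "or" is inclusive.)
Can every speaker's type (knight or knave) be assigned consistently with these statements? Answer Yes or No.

No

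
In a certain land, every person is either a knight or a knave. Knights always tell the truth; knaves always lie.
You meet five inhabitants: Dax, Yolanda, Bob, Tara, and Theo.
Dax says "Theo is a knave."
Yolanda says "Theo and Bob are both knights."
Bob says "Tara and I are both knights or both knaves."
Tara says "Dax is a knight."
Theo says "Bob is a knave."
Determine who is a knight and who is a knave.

Knights: Dax, Bob, and Tara. Knaves: Yolanda and Theo.

As a knight, Dax's statement "Theo is a knave" should be True; it is.
As a knave, Yolanda's statement "Theo and Bob are both knights" should be False; it is.
Bob (knight): "Tara and I are both knights or both knaves" — True. ✓
Tara is a knight, so "Dax is a knight" must be True — and it is.
Theo is a knave; "Bob is a knave" is False, as required.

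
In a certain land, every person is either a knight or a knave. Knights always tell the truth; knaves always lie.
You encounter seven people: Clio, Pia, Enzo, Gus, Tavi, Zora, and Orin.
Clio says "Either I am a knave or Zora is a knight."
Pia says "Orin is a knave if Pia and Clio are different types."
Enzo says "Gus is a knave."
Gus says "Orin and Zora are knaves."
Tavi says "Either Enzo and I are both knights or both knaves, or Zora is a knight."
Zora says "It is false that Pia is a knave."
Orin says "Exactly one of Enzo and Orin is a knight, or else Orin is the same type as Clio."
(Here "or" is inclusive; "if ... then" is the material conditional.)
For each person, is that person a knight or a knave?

Knights: Clio, Pia, Enzo, Tavi, Zora, and Orin. Knaves: Gus.

Clio (knight): "either I am a knave or Zora is a knight" — True. ✓
Pia (knight): "Orin is a knave if Pia and Clio are different types" — True. ✓
Enzo (knight): "Gus is a knave" — True. ✓
Gus (knave): "Orin and Zora are knaves" — False. ✓
Since Tavi is a knight, "either Enzo and I are both knights or both knaves, or Zora is a knight" needs to be True, which holds.
Since Zora is a knight, "it is false that Pia is a knave" needs to be True, which holds.
As a knight, Orin's statement "exactly one of Enzo and Orin is a knight, or else Orin is the same type as Clio" should be True; it is.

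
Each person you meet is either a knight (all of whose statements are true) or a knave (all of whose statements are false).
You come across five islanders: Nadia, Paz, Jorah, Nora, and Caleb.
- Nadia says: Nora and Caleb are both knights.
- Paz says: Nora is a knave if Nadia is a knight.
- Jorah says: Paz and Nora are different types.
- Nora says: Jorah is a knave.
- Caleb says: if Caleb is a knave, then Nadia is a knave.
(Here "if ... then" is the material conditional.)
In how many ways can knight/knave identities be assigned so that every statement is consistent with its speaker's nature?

1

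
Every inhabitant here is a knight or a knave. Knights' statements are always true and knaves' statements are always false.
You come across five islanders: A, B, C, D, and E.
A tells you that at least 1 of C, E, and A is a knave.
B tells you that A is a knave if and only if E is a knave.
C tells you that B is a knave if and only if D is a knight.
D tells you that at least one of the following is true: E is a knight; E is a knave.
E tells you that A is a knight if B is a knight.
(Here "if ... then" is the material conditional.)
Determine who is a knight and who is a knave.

Knights: A, B, D, and E. Knaves: C.

A is a knight; "at least 1 of C, E, and A is a knave" is true, as required.
B (knight): "A is a knave if and only if E is a knave" — true. ✓
As a knave, C's statement "B is a knave if and only if D is a knight" should be false; it is.
D (knight): "at least one of the following is true: E is a knight; E is a knave" — true. ✓
E (knight): "A is a knight if B is a knight" — true. ✓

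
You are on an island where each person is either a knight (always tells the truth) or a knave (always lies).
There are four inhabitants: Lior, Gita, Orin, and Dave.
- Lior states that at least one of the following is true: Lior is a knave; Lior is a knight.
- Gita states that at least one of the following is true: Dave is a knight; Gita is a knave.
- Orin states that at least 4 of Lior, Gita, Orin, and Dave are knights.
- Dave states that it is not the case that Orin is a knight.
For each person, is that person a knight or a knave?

Lior is a knight, Gita is a knight, Orin is a knave, and Dave is a knight.

Suppose Lior is a knave. Then Lior's statement "at least one of the following is true: Lior is a knave; Lior is a knight" would have to be false. Checking the 8 ways to assign the others, none is consistent with every speaker.
(For instance, with Gita=knight, Orin=knave, Dave=knight, Lior's claim "at least one of the following is true: Lior is a knave; Lior is a knight" comes out true where it would need to be false.)
So Lior must be a knight, making "at least one of the following is true: Lior is a knave; Lior is a knight" true. Taking Lior=knight, Gita=knight, Orin=knave, Dave=knight, each remaining statement checks out:
  Gita (knight): "at least one of the following is true: Dave is a knight; Gita is a knave" — true. ✓
  Orin (knave): "at least 4 of Lior, Gita, Orin, and Dave are knights" — false. ✓
  Dave (knight): "it is not the case that Orin is a knight" — true. ✓
This is the unique consistent assignment.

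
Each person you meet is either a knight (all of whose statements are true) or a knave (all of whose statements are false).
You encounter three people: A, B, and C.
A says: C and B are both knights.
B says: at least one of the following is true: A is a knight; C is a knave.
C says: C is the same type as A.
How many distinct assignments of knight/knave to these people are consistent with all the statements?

1

Consistent assignments:
  A=knight, B=knight, C=knight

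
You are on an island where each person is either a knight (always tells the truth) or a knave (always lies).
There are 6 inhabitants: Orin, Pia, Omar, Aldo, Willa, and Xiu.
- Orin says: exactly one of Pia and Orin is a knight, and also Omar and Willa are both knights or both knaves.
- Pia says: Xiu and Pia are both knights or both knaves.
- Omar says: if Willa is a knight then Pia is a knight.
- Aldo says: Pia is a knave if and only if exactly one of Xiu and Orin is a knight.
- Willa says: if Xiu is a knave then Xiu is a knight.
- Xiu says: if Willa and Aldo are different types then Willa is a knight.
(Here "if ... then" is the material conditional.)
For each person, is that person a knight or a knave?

Orin (knave): "exactly one of Pia and Orin is a knight, and also Omar and Willa are both knights or both knaves" — False. ✓
Pia is a knave, and the claim "Xiu and Pia are both knights or both knaves" is indeed False.
Omar is a knave, so "if Willa is a knight then Pia is a knight" must be False — and it is.
Aldo is a knight; "Pia is a knave if and only if exactly one of Xiu and Orin is a knight" is true, as required.
Since Willa is a knight, "if Xiu is a knave then Xiu is a knight" needs to be true, which holds.
Xiu is a knight, and the claim "if Willa and Aldo are different types then Willa is a knight" is indeed true.

Orin is a knave, Pia is a knave, Omar is a knave, Aldo is a knight, Willa is a knight, and Xiu is a knight.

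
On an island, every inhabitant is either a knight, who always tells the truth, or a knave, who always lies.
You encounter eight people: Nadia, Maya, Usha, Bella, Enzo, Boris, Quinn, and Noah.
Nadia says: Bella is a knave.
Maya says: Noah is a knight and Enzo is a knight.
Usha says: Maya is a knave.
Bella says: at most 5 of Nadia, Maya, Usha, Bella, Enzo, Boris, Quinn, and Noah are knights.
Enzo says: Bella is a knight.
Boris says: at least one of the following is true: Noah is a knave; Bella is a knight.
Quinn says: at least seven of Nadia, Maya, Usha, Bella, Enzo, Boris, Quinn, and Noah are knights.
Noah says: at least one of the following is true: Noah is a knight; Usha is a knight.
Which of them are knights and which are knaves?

Nadia is a knave, Maya is a knight, Usha is a knave, Bella is a knight, Enzo is a knight, Boris is a knight, Quinn is a knave, and Noah is a knight.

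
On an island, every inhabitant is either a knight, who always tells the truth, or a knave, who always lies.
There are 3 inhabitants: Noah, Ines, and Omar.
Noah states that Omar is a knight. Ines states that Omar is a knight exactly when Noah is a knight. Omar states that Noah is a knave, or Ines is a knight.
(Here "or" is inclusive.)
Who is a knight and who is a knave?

Suppose Noah is a knave. Then Noah's statement "Omar is a knight" would have to be false. Checking the 4 ways to assign the others, none is consistent with every speaker.
(For instance, with Ines=knight, Omar=knight, Noah's claim "Omar is a knight" comes out true where it would need to be false.)
So Noah must be a knight, making "Omar is a knight" true. Taking Noah=knight, Ines=knight, Omar=knight, each remaining statement checks out:
  Ines (knight): "Omar is a knight exactly when Noah is a knight" — true. ✓
  Omar (knight): "Noah is a knave, or Ines is a knight" — true. ✓
This is the unique consistent assignment.

Noah is a knight, Ines is a knight, and Omar is a knight.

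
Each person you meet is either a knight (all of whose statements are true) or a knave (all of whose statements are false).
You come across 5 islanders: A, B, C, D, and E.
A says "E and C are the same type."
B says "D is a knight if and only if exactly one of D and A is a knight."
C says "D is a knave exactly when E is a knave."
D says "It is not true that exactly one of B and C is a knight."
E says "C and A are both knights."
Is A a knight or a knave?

A is a knight.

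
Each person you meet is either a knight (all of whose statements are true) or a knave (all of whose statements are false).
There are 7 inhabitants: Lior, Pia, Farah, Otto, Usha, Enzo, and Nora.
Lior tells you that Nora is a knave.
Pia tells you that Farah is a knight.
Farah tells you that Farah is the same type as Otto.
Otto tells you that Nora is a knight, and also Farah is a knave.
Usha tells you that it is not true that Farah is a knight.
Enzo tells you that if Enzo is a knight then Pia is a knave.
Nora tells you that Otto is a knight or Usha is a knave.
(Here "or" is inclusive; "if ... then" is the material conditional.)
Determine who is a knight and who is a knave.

Since Lior is a knave, "Nora is a knave" needs to be false, which holds.
Pia is a knave, so "Farah is a knight" must be false — and it is.
Farah is a knave, and the claim "Farah is the same type as Otto" is indeed false.
Otto is a knight, and the claim "Nora is a knight, and also Farah is a knave" is indeed True.
As a knight, Usha's statement "it is not true that Farah is a knight" should be True; it is.
Enzo is a knight; "if Enzo is a knight then Pia is a knave" is True, as required.
Nora is a knight; "Otto is a knight or Usha is a knave" is True, as required.

Lior is a knave, Pia is a knave, Farah is a knave, Otto is a knight, Usha is a knight, Enzo is a knight, and Nora is a knight.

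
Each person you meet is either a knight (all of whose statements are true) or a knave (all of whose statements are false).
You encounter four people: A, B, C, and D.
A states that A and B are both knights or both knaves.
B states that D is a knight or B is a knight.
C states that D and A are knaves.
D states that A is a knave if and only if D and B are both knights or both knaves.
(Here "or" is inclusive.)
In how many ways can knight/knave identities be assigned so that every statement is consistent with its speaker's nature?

2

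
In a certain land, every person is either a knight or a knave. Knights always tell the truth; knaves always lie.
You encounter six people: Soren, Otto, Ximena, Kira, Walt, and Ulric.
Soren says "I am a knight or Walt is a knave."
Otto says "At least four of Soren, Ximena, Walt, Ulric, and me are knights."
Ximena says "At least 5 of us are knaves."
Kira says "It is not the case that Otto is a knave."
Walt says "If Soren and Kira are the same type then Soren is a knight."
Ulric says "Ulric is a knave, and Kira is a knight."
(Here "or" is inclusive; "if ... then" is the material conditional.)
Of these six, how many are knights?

The unique consistent assignment is Soren=knight, Otto=knave, Ximena=knave, Kira=knave, Walt=knight, Ulric=knave.
That has 2 knights.

2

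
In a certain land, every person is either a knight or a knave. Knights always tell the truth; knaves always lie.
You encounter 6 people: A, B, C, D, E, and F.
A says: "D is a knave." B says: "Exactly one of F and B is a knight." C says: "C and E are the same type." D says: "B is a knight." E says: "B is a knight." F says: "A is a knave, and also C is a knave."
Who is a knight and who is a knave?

Knights: B, C, D, and E. Knaves: A and F.

As a knave, A's statement "D is a knave" should be False; it is.
Since B is a knight, "exactly one of F and B is a knight" needs to be true, which holds.
C (knight): "C and E are the same type" — true. ✓
D (knight): "B is a knight" — true. ✓
Since E is a knight, "B is a knight" needs to be true, which holds.
F is a knave, so "A is a knave, and also C is a knave" must be False — and it is.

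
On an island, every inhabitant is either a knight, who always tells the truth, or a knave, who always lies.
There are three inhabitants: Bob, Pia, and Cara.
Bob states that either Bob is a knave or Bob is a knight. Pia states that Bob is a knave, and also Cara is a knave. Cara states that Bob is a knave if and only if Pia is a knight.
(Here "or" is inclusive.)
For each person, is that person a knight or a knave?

Bob is a knight, Pia is a knave, and Cara is a knight.

Bob (knight): "either Bob is a knave or Bob is a knight" — true. ✓
Pia is a knave, and the claim "Bob is a knave, and also Cara is a knave" is indeed false.
Cara is a knight, and the claim "Bob is a knave if and only if Pia is a knight" is indeed true.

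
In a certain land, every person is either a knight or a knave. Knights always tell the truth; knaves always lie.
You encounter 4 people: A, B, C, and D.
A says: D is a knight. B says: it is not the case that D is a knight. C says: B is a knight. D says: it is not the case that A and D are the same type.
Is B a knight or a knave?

Consistent assignments: {A=knave, B=knight, C=knight, D=knave}
In every consistent assignment, B is a knight.

B is a knight.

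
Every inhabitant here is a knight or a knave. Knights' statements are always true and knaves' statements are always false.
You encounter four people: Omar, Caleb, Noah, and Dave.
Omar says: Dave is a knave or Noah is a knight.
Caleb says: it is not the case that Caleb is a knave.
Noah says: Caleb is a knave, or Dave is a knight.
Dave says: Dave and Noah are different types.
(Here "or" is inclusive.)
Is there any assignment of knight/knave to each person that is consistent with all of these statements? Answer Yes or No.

Yes

One consistent assignment: Omar=knight, Caleb=knight, Noah=knave, Dave=knave.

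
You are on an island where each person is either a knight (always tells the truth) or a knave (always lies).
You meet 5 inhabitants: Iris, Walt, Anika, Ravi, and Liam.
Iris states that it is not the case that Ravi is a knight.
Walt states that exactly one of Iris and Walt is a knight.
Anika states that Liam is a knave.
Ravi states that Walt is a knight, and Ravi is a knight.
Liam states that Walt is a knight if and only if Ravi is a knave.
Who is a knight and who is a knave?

Since Iris is a knave, "it is not the case that Ravi is a knight" needs to be false, which holds.
Walt is a knight; "exactly one of Iris and Walt is a knight" is true, as required.
As a knight, Anika's statement "Liam is a knave" should be true; it is.
Ravi is a knight, and the claim "Walt is a knight, and Ravi is a knight" is indeed true.
As a knave, Liam's statement "Walt is a knight if and only if Ravi is a knave" should be false; it is.

Iris is a knave, Walt is a knight, Anika is a knight, Ravi is a knight, and Liam is a knave.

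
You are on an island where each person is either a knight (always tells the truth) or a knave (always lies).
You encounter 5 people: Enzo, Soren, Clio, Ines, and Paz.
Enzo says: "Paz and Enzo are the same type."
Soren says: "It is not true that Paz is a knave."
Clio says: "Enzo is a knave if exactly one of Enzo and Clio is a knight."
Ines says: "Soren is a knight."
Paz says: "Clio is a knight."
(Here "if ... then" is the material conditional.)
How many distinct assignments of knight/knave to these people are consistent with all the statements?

2

Consistent assignments:
  Enzo=knight, Soren=knight, Clio=knight, Ines=knight, Paz=knight
  Enzo=knave, Soren=knight, Clio=knight, Ines=knight, Paz=knight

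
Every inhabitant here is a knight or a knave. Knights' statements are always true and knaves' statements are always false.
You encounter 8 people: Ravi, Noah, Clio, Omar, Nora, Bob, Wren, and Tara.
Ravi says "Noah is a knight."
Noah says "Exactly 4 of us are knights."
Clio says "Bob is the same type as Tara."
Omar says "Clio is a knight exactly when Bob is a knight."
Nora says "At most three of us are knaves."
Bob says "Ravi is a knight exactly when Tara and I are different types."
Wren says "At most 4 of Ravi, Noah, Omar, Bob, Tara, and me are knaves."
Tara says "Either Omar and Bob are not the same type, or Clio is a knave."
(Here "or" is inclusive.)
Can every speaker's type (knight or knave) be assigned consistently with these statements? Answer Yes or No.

Yes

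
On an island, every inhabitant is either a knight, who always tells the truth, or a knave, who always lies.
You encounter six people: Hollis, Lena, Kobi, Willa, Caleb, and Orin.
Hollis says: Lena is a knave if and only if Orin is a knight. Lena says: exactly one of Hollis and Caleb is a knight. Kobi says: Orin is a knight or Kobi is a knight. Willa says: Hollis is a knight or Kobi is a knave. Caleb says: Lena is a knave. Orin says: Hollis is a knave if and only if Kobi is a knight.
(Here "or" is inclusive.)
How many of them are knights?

4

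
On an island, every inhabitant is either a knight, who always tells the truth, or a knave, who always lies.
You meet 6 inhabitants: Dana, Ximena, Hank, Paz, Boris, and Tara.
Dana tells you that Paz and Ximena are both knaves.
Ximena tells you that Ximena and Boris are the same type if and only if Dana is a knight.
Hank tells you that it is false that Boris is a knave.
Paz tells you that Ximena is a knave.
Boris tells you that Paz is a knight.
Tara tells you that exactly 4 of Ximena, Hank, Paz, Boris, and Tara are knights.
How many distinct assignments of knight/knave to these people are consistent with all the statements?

1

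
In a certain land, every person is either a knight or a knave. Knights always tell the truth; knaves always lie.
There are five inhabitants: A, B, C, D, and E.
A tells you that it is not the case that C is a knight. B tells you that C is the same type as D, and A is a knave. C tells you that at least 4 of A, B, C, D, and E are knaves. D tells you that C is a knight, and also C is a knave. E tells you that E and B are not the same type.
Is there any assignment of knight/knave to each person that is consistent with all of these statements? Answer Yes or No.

One consistent assignment: A=knight, B=knave, C=knave, D=knave, E=knight.

Yes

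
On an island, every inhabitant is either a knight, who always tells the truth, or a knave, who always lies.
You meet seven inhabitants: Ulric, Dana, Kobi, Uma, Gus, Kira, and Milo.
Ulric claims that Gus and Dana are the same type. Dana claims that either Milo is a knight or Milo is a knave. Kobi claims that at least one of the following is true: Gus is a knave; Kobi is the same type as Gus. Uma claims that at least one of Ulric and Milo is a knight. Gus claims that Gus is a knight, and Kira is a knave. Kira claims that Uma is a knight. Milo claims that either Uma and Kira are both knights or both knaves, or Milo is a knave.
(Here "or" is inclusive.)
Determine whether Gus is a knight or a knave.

Gus is a knave.

Consistent assignments: {Ulric=knave, Dana=knight, Kobi=knight, Uma=knight, Gus=knave, Kira=knight, Milo=knight}
In every consistent assignment, Gus is a knave.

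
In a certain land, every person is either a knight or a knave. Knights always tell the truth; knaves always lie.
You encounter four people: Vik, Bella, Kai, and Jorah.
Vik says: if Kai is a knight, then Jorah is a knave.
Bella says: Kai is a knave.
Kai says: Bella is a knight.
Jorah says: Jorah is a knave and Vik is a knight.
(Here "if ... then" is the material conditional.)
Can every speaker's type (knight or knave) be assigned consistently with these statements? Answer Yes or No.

No

Checking all 16 assignments, each has at least one speaker whose statement's truth value contradicts their type.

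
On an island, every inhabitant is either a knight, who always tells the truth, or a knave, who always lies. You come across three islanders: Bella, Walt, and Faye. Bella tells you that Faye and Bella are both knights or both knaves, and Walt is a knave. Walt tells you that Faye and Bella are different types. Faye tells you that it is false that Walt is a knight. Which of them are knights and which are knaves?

Bella is a knight, Walt is a knave, and Faye is a knight.

Bella is a knight, and the claim "Faye and Bella are both knights or both knaves, and Walt is a knave" is indeed True.
As a knave, Walt's statement "Faye and Bella are different types" should be False; it is.
Faye (knight): "it is false that Walt is a knight" — True. ✓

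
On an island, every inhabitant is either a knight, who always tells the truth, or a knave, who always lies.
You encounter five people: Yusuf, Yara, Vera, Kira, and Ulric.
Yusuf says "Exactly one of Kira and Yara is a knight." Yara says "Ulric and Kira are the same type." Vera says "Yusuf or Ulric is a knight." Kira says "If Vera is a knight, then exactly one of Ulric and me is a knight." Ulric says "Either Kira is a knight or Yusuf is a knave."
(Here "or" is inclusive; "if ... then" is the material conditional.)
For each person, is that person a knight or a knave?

Yusuf is a knight, so "exactly one of Kira and Yara is a knight" must be True — and it is.
Yara is a knight, so "Ulric and Kira are the same type" must be True — and it is.
Vera is a knight, and the claim "Yusuf or Ulric is a knight" is indeed True.
As a knave, Kira's statement "if Vera is a knight, then exactly one of Ulric and me is a knight" should be False; it is.
As a knave, Ulric's statement "either Kira is a knight or Yusuf is a knave" should be False; it is.

Knights: Yusuf, Yara, and Vera. Knaves: Kira and Ulric.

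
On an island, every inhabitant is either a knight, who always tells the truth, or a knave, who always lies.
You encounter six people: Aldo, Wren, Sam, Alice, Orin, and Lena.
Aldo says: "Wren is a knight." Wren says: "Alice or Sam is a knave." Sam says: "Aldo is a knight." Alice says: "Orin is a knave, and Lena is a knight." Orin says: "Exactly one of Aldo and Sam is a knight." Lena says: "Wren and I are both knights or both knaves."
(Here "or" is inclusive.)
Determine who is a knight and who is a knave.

Aldo is a knight, and the claim "Wren is a knight" is indeed true.
As a knight, Wren's statement "Alice or Sam is a knave" should be true; it is.
Sam (knight): "Aldo is a knight" — true. ✓
Since Alice is a knave, "Orin is a knave, and Lena is a knight" needs to be false, which holds.
Since Orin is a knave, "exactly one of Aldo and Sam is a knight" needs to be false, which holds.
Lena is a knave, so "Wren and I are both knights or both knaves" must be false — and it is.

Aldo is a knight, Wren is a knight, Sam is a knight, Alice is a knave, Orin is a knave, and Lena is a knave.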